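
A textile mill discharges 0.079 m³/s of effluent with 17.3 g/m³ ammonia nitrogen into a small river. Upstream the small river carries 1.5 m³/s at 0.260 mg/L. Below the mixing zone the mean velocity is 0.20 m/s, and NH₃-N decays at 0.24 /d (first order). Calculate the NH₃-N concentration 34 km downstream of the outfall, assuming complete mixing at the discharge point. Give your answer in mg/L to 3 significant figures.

After complete mixing, C₀ = (0.079·17.3 + 1.5·0.26) / 1.579 = 1.113 mg/L.
Travel time t = 3.4e+04 m / 0.20 m/s = 1.7e+05 s = 1.968 d.
C = 1.113·exp(−0.24·1.968) = 1.113·0.6236 = 0.6938 mg/L.

0.694 mg/L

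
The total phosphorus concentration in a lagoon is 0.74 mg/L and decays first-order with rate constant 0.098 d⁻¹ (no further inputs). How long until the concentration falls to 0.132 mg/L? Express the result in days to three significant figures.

t = ln(C₀/C)/k = ln(0.74/0.132)/0.098 = 1.724/0.098 = 17.59 d.

17.6 d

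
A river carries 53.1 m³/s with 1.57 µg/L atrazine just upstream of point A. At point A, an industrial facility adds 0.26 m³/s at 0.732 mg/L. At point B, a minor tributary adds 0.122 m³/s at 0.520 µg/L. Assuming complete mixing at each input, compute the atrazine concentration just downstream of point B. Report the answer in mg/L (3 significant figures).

1.57 µg/L = 0.00157 mg/L.
After input A: C = (53.1·0.00157 + 0.26·0.732) / 53.36 = 0.005129 mg/L.
0.520 µg/L = 0.00052 mg/L.
After input B: C = (53.36·0.005129 + 0.122·0.00052) / 53.48 = 0.005119 mg/L.

0.00512 mg/L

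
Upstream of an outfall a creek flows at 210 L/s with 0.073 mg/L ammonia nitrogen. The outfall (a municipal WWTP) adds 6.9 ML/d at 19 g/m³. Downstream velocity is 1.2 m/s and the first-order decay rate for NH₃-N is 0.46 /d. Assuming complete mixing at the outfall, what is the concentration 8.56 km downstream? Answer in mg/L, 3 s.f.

6.9 ML/d = 0.07986 m³/s.
210 L/s = 0.21 m³/s.
After complete mixing, C₀ = (0.07986·19 + 0.21·0.073) / 0.2899 = 5.288 mg/L.
Travel time t = 8560 m / 1.2 m/s = 7133 s = 0.08256 d.
C = 5.288·exp(−0.46·0.08256) = 5.288·0.9627 = 5.091 mg/L.

5.09 mg/L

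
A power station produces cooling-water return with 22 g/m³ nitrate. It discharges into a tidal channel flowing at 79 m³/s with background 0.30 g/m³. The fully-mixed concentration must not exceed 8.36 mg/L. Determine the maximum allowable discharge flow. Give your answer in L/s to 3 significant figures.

Mass balance at complete mixing: C_std·(Q_w + Q_r) = Q_w·C_e + Q_r·C_b.
Rearranging, Q_w = Q_r·(C_std − C_b)/(C_e − C_std) = 79·(8.36 − 0.3) / (22 − 8.36) = 46.68 m³/s.
= 4.668e+04 L/s.

46700 L/s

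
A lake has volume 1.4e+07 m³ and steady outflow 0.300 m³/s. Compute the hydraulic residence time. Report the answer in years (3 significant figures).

Q = 0.300 m³/s × 3.156e+07 s/yr = 9.467e+06 m³/yr.
Hydraulic residence time τ = V/Q = 1.4e+07/9.467e+06 = 1.479 yr.

1.48 yr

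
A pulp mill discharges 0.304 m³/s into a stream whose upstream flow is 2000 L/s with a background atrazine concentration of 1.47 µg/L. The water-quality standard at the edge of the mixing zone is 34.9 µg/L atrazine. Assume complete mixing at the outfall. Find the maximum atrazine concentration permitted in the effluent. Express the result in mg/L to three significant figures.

0.255 mg/L

2000 L/s = 2 m³/s.
1.47 µg/L = 0.00147 mg/L.
34.9 µg/L = 0.0349 mg/L.
Mass balance: 0.0349·2.304 = 0.304·Cₑ + 2·0.00147.
Cₑ = (0.08041 − 0.00294) / 0.304 = 0.2548 mg/L.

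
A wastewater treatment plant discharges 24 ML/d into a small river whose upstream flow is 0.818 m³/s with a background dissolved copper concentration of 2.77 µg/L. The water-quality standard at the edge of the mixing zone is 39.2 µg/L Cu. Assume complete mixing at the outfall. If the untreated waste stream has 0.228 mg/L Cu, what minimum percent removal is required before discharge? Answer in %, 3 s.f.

24 ML/d = 0.2778 m³/s.
2.77 µg/L = 0.00277 mg/L.
39.2 µg/L = 0.0392 mg/L.
Mass balance: 0.0392·1.096 = 0.2778·Cₑ + 0.818·0.00277.
Cₑ = (0.04295 − 0.002266) / 0.2778 = 0.1465 mg/L.
Required removal = 1 − 0.1465/0.228 = 35.75 %.

35.8 %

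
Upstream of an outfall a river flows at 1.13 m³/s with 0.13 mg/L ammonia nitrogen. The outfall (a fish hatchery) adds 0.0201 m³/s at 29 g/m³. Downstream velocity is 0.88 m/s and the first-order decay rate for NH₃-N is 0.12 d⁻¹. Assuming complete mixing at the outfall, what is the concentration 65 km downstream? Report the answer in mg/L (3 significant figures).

0.573 mg/L

After complete mixing, C₀ = (0.0201·29 + 1.13·0.13) / 1.15 = 0.6346 mg/L.
Travel time t = 6.5e+04 m / 0.88 m/s = 7.386e+04 s = 0.8549 d.
C = 0.6346·exp(−0.12·0.8549) = 0.6346·0.9025 = 0.5727 mg/L.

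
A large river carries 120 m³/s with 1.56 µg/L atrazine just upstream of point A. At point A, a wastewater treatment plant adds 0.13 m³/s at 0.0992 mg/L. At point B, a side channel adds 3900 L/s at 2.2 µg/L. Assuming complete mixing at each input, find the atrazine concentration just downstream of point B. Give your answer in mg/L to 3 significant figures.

0.00168 mg/L

1.56 µg/L = 0.00156 mg/L.
After input A: C = (120·0.00156 + 0.13·0.0992) / 120.1 = 0.001666 mg/L.
3900 L/s = 3.9 m³/s.
2.2 µg/L = 0.0022 mg/L.
After input B: C = (120.1·0.001666 + 3.9·0.0022) / 124 = 0.001682 mg/L.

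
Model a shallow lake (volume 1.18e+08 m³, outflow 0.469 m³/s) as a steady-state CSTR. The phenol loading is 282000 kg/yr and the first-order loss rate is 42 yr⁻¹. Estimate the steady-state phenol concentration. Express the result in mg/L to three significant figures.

Outflow Q = 0.469 m³/s × 3.156e+07 s/yr = 1.48e+07 m³/yr.
Steady-state CSTR mass balance: W = Q·C + k·V·C, so C = W/(Q + kV).
Q + kV = 1.48e+07 + 42·1.18e+08 = 4.971e+09 m³/yr.
C = 282000/4.971e+09 = 5.673e-05 kg/m³ = 0.05673 mg/L.

0.0567 mg/L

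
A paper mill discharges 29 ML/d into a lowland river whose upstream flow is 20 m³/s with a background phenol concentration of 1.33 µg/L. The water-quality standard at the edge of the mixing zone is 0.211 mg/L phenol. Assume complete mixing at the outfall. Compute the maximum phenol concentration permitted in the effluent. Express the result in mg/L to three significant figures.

29 ML/d = 0.3356 m³/s.
1.33 µg/L = 0.00133 mg/L.
Mass balance: 0.211·20.34 = 0.3356·Cₑ + 20·0.00133.
Cₑ = (4.291 − 0.0266) / 0.3356 = 12.7 mg/L.

12.7 mg/L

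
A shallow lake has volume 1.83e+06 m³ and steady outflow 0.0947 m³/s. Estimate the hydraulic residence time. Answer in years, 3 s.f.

0.612 yr

Q = 0.0947 m³/s × 3.156e+07 s/yr = 2.989e+06 m³/yr.
Hydraulic residence time τ = V/Q = 1.83e+06/2.989e+06 = 0.6123 yr.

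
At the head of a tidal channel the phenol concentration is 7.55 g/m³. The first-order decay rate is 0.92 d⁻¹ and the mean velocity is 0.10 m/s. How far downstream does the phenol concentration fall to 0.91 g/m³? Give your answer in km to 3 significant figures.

19.9 km

From C = C₀·e^(−kt), t = ln(C₀/C)/k = ln(7.55/0.91)/0.92 = 2.116/0.92 = 2.3 d.
Distance = v·t = 0.10 m/s × 1.987e+05 s = 1.987e+04 m = 19.87 km.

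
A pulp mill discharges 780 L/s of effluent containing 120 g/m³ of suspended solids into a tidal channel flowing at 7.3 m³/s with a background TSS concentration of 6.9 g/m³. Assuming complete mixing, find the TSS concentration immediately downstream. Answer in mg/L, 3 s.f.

17.8 mg/L

780 L/s = 0.78 m³/s.
Conservation of mass across the mixing zone: C = (0.78·120 + 7.3·6.9) / (0.78 + 7.3) = 144/8.08 = 17.82 mg/L.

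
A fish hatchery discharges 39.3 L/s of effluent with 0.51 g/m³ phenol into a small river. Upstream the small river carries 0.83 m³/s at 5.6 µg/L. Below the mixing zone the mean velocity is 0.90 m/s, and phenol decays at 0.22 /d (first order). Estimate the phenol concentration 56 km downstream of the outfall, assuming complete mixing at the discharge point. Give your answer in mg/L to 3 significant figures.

0.0242 mg/L

39.3 L/s = 0.0393 m³/s.
5.6 µg/L = 0.0056 mg/L.
After complete mixing, C₀ = (0.0393·0.51 + 0.83·0.0056) / 0.8693 = 0.0284 mg/L.
Travel time t = 5.6e+04 m / 0.90 m/s = 6.222e+04 s = 0.7202 d.
C = 0.0284·exp(−0.22·0.7202) = 0.0284·0.8535 = 0.02424 mg/L.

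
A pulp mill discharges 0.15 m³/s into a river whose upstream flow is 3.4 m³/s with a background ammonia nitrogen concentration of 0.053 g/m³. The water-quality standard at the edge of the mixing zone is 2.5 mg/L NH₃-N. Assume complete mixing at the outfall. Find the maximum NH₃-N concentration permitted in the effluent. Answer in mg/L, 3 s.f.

Mass balance: 2.5·3.55 = 0.15·Cₑ + 3.4·0.053.
Cₑ = (8.875 − 0.1802) / 0.15 = 57.97 mg/L.

58.0 mg/L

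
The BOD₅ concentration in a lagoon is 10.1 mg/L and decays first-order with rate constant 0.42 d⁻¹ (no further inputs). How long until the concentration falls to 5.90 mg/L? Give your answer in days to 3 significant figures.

t = ln(C₀/C)/k = ln(10.1/5.90)/0.42 = 0.5376/0.42 = 1.28 d.

1.28 d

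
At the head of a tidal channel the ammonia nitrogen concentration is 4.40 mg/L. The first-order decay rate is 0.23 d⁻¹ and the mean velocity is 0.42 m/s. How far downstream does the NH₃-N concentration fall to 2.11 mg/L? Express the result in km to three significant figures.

116 km

From C = C₀·e^(−kt), t = ln(C₀/C)/k = ln(4.40/2.11)/0.23 = 0.7349/0.23 = 3.195 d.
Distance = v·t = 0.42 m/s × 2.761e+05 s = 1.16e+05 m = 116 km.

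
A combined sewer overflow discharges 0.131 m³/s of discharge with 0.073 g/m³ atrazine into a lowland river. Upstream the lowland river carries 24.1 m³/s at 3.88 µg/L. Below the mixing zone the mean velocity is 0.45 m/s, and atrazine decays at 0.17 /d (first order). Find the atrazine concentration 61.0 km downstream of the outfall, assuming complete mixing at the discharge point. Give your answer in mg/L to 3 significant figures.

0.00326 mg/L

3.88 µg/L = 0.00388 mg/L.
After complete mixing, C₀ = (0.131·0.073 + 24.1·0.00388) / 24.23 = 0.004254 mg/L.
Travel time t = 6.1e+04 m / 0.45 m/s = 1.356e+05 s = 1.569 d.
C = 0.004254·exp(−0.17·1.569) = 0.004254·0.7659 = 0.003258 mg/L.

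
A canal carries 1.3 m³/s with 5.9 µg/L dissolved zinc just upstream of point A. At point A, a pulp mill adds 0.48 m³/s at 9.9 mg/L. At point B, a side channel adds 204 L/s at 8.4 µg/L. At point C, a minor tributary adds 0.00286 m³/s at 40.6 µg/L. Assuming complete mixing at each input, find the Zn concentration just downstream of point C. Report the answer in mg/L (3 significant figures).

2.40 mg/L

5.9 µg/L = 0.0059 mg/L.
After input A: C = (1.3·0.0059 + 0.48·9.9) / 1.78 = 2.674 mg/L.
204 L/s = 0.204 m³/s.
8.4 µg/L = 0.0084 mg/L.
After input B: C = (1.78·2.674 + 0.204·0.0084) / 1.984 = 2.4 mg/L.
40.6 µg/L = 0.0406 mg/L.
After input C: C = (1.984·2.4 + 0.00286·0.0406) / 1.987 = 2.396 mg/L.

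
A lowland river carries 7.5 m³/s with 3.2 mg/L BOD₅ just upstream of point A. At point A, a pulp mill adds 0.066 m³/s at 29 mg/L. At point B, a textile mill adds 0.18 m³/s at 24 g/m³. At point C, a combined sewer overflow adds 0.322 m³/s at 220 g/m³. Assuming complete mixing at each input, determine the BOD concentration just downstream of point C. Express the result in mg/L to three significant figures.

After input A: C = (7.5·3.2 + 0.066·29) / 7.566 = 3.425 mg/L.
After input B: C = (7.566·3.425 + 0.18·24) / 7.746 = 3.903 mg/L.
After input C: C = (7.746·3.903 + 0.322·220) / 8.068 = 12.53 mg/L.

12.5 mg/L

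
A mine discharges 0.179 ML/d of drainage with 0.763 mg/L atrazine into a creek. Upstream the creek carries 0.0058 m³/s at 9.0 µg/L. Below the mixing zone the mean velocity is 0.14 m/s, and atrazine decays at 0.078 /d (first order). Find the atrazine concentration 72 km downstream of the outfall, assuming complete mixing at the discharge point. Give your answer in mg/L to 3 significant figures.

0.179 ML/d = 0.002072 m³/s.
9.0 µg/L = 0.009 mg/L.
After complete mixing, C₀ = (0.002072·0.763 + 0.0058·0.009) / 0.007872 = 0.2074 mg/L.
Travel time t = 7.2e+04 m / 0.14 m/s = 5.143e+05 s = 5.952 d.
C = 0.2074·exp(−0.078·5.952) = 0.2074·0.6286 = 0.1304 mg/L.

0.130 mg/L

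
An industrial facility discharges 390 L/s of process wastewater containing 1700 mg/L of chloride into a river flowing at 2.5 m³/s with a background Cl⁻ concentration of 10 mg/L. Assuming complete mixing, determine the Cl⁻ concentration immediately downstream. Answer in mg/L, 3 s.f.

390 L/s = 0.39 m³/s.
Conservation of mass across the mixing zone: C = (0.39·1700 + 2.5·10) / (0.39 + 2.5) = 688/2.89 = 238.1 mg/L.

238 mg/L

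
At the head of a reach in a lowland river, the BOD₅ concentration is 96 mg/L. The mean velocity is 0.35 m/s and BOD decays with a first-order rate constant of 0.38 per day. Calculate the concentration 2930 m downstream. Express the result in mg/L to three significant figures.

Travel time t = 2930 m / 0.35 m/s = 2930/0.35 = 8371 s = 0.09689 d.
First-order decay: C = 96·exp(−0.38·0.09689) = 96·0.9639 = 92.53 mg/L.

92.5 mg/L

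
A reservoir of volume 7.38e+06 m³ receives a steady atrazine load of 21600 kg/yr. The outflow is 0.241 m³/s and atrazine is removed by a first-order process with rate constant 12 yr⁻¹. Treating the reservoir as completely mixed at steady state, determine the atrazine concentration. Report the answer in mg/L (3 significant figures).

0.225 mg/L

Outflow Q = 0.241 m³/s × 3.156e+07 s/yr = 7.605e+06 m³/yr.
Steady-state CSTR mass balance: W = Q·C + k·V·C, so C = W/(Q + kV).
Q + kV = 7.605e+06 + 12·7.38e+06 = 9.617e+07 m³/yr.
C = 21600/9.617e+07 = 0.0002246 kg/m³ = 0.2246 mg/L.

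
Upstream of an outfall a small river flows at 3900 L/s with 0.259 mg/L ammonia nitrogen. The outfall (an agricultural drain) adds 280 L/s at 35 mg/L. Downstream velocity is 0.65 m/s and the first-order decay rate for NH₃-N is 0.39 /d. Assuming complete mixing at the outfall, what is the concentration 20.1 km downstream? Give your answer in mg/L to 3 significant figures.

2.25 mg/L

280 L/s = 0.28 m³/s.
3900 L/s = 3.9 m³/s.
After complete mixing, C₀ = (0.28·35 + 3.9·0.259) / 4.18 = 2.586 mg/L.
Travel time t = 2.01e+04 m / 0.65 m/s = 3.092e+04 s = 0.3579 d.
C = 2.586·exp(−0.39·0.3579) = 2.586·0.8697 = 2.249 mg/L.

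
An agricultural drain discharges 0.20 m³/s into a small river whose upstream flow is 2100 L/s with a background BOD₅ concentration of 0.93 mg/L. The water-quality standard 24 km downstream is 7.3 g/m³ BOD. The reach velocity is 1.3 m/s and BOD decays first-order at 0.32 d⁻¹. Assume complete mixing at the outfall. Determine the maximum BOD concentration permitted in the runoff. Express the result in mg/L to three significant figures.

80.1 mg/L

2100 L/s = 2.1 m³/s.
Travel time to the compliance point: t = 2.4e+04/1.3 = 1.846e+04 s = 0.2137 d; decay factor exp(−0.32·0.2137) = 0.9339.
So the concentration just after mixing may be at most 7.3/0.9339 = 7.817 mg/L.
Mass balance: 7.817·2.3 = 0.2·Cₑ + 2.1·0.93.
Cₑ = (17.98 − 1.953) / 0.2 = 80.13 mg/L.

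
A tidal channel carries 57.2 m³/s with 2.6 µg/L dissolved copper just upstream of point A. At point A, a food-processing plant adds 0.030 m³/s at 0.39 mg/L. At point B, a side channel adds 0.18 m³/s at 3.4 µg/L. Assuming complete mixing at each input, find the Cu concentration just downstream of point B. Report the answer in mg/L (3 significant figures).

2.6 µg/L = 0.0026 mg/L.
After input A: C = (57.2·0.0026 + 0.03·0.39) / 57.23 = 0.002803 mg/L.
3.4 µg/L = 0.0034 mg/L.
After input B: C = (57.23·0.002803 + 0.18·0.0034) / 57.41 = 0.002805 mg/L.

0.00280 mg/L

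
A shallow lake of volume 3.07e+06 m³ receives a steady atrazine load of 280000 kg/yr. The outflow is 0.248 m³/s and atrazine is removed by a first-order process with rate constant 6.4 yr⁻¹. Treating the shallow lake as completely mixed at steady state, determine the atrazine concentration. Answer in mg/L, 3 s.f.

10.2 mg/L

Outflow Q = 0.248 m³/s × 3.156e+07 s/yr = 7.826e+06 m³/yr.
Steady-state CSTR mass balance: W = Q·C + k·V·C, so C = W/(Q + kV).
Q + kV = 7.826e+06 + 6.4·3.07e+06 = 2.747e+07 m³/yr.
C = 280000/2.747e+07 = 0.01019 kg/m³ = 10.19 mg/L.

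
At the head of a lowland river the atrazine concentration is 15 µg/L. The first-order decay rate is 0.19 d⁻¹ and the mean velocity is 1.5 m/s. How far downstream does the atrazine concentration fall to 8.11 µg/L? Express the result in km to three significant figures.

419 km

From C = C₀·e^(−kt), t = ln(C₀/C)/k = ln(15/8.11)/0.19 = 0.615/0.19 = 3.237 d.
Distance = v·t = 1.5 m/s × 2.796e+05 s = 4.195e+05 m = 419.5 km.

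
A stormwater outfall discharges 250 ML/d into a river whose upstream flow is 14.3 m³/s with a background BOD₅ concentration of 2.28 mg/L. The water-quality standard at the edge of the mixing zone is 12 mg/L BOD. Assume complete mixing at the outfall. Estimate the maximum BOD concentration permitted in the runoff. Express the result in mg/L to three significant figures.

60.0 mg/L

250 ML/d = 2.894 m³/s.
Mass balance: 12·17.19 = 2.894·Cₑ + 14.3·2.28.
Cₑ = (206.3 − 32.6) / 2.894 = 60.04 mg/L.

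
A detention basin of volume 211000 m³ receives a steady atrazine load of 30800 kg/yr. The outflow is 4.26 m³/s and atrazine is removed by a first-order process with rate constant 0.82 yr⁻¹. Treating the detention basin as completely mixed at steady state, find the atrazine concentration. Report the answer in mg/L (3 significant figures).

0.229 mg/L

Outflow Q = 4.26 m³/s × 3.156e+07 s/yr = 1.344e+08 m³/yr.
Steady-state CSTR mass balance: W = Q·C + k·V·C, so C = W/(Q + kV).
Q + kV = 1.344e+08 + 0.82·211000 = 1.346e+08 m³/yr.
C = 30800/1.346e+08 = 0.0002288 kg/m³ = 0.2288 mg/L.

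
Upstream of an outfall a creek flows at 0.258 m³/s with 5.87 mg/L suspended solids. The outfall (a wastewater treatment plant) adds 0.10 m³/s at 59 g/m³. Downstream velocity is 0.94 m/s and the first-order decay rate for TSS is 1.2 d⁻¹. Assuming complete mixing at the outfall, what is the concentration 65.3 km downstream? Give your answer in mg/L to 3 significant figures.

After complete mixing, C₀ = (0.1·59 + 0.258·5.87) / 0.358 = 20.71 mg/L.
Travel time t = 6.53e+04 m / 0.94 m/s = 6.947e+04 s = 0.804 d.
C = 20.71·exp(−1.2·0.804) = 20.71·0.381 = 7.892 mg/L.

7.89 mg/L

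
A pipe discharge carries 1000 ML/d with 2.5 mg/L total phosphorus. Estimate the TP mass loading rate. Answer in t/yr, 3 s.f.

913 t/yr

1000 ML/d = 11.57 m³/s.
Mass flux = Q·C = 11.57 m³/s × 2.5 g/m³ = 28.94 g/s.
= 28.94 g/s × 31.56 = 913.1 t/yr.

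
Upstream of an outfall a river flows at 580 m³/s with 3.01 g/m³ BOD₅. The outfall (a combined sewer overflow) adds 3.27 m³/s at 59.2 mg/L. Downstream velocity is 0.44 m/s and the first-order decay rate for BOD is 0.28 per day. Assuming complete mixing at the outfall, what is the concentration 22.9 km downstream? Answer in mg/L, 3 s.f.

After complete mixing, C₀ = (3.27·59.2 + 580·3.01) / 583.3 = 3.325 mg/L.
Travel time t = 2.29e+04 m / 0.44 m/s = 5.205e+04 s = 0.6024 d.
C = 3.325·exp(−0.28·0.6024) = 3.325·0.8448 = 2.809 mg/L.

2.81 mg/L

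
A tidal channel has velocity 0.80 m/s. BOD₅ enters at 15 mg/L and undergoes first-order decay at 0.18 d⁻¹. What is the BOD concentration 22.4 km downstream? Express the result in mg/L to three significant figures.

14.2 mg/L

Travel time t = 22.4 km / 0.80 m/s = 2.24e+04/0.80 = 2.8e+04 s = 0.3241 d.
First-order decay: C = 15·exp(−0.18·0.3241) = 15·0.9433 = 14.15 mg/L.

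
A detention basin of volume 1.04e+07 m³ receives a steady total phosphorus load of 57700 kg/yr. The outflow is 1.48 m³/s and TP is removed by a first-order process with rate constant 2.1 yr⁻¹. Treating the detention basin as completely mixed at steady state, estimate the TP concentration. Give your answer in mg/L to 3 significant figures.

Outflow Q = 1.48 m³/s × 3.156e+07 s/yr = 4.671e+07 m³/yr.
Steady-state CSTR mass balance: W = Q·C + k·V·C, so C = W/(Q + kV).
Q + kV = 4.671e+07 + 2.1·1.04e+07 = 6.855e+07 m³/yr.
C = 57700/6.855e+07 = 0.0008418 kg/m³ = 0.8418 mg/L.

0.842 mg/L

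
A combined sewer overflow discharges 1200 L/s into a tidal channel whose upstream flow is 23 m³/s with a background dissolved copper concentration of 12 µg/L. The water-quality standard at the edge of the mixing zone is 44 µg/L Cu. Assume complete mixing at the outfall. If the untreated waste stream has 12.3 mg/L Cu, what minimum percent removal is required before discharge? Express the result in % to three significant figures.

94.7 %

1200 L/s = 1.2 m³/s.
12 µg/L = 0.012 mg/L.
44 µg/L = 0.044 mg/L.
Mass balance: 0.044·24.2 = 1.2·Cₑ + 23·0.012.
Cₑ = (1.065 − 0.276) / 1.2 = 0.6573 mg/L.
Required removal = 1 − 0.6573/12.3 = 94.66 %.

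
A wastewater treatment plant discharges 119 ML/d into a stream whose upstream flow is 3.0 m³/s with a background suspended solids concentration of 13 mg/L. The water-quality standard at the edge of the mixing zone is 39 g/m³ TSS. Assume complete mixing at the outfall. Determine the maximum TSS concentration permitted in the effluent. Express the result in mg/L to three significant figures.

95.6 mg/L

119 ML/d = 1.377 m³/s.
Mass balance: 39·4.377 = 1.377·Cₑ + 3·13.
Cₑ = (170.7 − 39) / 1.377 = 95.63 mg/L.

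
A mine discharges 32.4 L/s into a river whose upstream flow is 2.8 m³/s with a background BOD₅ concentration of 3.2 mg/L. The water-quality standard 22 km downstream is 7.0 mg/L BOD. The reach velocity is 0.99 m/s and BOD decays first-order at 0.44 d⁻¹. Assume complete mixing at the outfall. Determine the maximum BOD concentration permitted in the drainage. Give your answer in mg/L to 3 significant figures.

409 mg/L

32.4 L/s = 0.0324 m³/s.
Travel time to the compliance point: t = 2.2e+04/0.99 = 2.222e+04 s = 0.2572 d; decay factor exp(−0.44·0.2572) = 0.893.
So the concentration just after mixing may be at most 7/0.893 = 7.839 mg/L.
Mass balance: 7.839·2.832 = 0.0324·Cₑ + 2.8·3.2.
Cₑ = (22.2 − 8.96) / 0.0324 = 408.7 mg/L.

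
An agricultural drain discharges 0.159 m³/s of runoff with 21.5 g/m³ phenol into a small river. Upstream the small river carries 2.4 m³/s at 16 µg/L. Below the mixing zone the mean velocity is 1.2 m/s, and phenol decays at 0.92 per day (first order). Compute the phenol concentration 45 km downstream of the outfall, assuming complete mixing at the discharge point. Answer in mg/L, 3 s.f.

0.906 mg/L

16 µg/L = 0.016 mg/L.
After complete mixing, C₀ = (0.159·21.5 + 2.4·0.016) / 2.559 = 1.351 mg/L.
Travel time t = 4.5e+04 m / 1.2 m/s = 3.75e+04 s = 0.434 d.
C = 1.351·exp(−0.92·0.434) = 1.351·0.6708 = 0.9062 mg/L.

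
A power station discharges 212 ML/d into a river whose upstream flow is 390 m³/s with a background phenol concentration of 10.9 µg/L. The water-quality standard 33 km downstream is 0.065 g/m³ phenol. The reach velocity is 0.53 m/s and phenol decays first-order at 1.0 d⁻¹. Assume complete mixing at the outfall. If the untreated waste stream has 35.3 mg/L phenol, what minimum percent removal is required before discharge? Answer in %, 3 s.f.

44.4 %

212 ML/d = 2.454 m³/s.
10.9 µg/L = 0.0109 mg/L.
Travel time to the compliance point: t = 3.3e+04/0.53 = 6.226e+04 s = 0.7206 d; decay factor exp(−1.0·0.7206) = 0.4864.
So the concentration just after mixing may be at most 0.065/0.4864 = 0.1336 mg/L.
Mass balance: 0.1336·392.5 = 2.454·Cₑ + 390·0.0109.
Cₑ = (52.44 − 4.251) / 2.454 = 19.64 mg/L.
Required removal = 1 − 19.64/35.3 = 44.36 %.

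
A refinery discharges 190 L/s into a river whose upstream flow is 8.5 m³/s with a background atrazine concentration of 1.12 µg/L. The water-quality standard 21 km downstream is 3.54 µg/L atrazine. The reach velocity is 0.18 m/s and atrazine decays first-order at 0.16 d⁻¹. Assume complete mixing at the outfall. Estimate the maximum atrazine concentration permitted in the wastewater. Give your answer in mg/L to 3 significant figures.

0.151 mg/L

190 L/s = 0.19 m³/s.
1.12 µg/L = 0.00112 mg/L.
3.54 µg/L = 0.00354 mg/L.
Travel time to the compliance point: t = 2.1e+04/0.18 = 1.167e+05 s = 1.35 d; decay factor exp(−0.16·1.35) = 0.8057.
So the concentration just after mixing may be at most 0.00354/0.8057 = 0.004394 mg/L.
Mass balance: 0.004394·8.69 = 0.19·Cₑ + 8.5·0.00112.
Cₑ = (0.03818 − 0.00952) / 0.19 = 0.1508 mg/L.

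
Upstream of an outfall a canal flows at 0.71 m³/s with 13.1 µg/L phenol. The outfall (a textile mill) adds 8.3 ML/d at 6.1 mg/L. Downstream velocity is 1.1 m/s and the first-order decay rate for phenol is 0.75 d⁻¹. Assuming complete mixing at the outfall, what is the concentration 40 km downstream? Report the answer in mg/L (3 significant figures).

8.3 ML/d = 0.09606 m³/s.
13.1 µg/L = 0.0131 mg/L.
After complete mixing, C₀ = (0.09606·6.1 + 0.71·0.0131) / 0.8061 = 0.7385 mg/L.
Travel time t = 4e+04 m / 1.1 m/s = 3.636e+04 s = 0.4209 d.
C = 0.7385·exp(−0.75·0.4209) = 0.7385·0.7293 = 0.5386 mg/L.

0.539 mg/L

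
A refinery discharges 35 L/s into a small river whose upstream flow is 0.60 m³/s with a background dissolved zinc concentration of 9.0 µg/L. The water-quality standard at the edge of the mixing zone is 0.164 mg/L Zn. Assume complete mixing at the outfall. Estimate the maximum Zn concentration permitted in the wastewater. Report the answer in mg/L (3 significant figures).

2.82 mg/L

35 L/s = 0.035 m³/s.
9.0 µg/L = 0.009 mg/L.
Mass balance: 0.164·0.635 = 0.035·Cₑ + 0.6·0.009.
Cₑ = (0.1041 − 0.0054) / 0.035 = 2.821 mg/L.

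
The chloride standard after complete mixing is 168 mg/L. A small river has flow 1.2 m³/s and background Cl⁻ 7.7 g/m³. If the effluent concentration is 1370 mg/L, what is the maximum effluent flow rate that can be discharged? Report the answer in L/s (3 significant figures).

Mass balance at complete mixing: C_std·(Q_w + Q_r) = Q_w·C_e + Q_r·C_b.
Rearranging, Q_w = Q_r·(C_std − C_b)/(C_e − C_std) = 1.2·(168 − 7.7) / (1370 − 168) = 0.16 m³/s.
= 160 L/s.

160 L/s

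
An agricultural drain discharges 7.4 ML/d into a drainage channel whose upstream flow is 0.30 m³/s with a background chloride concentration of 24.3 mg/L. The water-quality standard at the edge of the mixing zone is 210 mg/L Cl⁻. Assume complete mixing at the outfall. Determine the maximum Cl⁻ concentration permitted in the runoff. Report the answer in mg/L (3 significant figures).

860 mg/L

7.4 ML/d = 0.08565 m³/s.
Mass balance: 210·0.3856 = 0.08565·Cₑ + 0.3·24.3.
Cₑ = (80.99 − 7.29) / 0.08565 = 860.5 mg/L.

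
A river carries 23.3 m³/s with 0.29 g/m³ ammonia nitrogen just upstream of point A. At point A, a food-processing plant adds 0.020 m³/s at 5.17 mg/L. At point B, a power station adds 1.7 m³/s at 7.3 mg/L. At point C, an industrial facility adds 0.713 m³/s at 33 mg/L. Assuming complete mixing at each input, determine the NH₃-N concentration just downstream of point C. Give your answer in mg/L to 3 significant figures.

After input A: C = (23.3·0.29 + 0.02·5.17) / 23.32 = 0.2942 mg/L.
After input B: C = (23.32·0.2942 + 1.7·7.3) / 25.02 = 0.7702 mg/L.
After input C: C = (25.02·0.7702 + 0.713·33) / 25.73 = 1.663 mg/L.

1.66 mg/L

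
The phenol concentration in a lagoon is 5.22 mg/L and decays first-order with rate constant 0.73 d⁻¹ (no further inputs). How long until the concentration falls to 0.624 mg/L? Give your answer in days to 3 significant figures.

t = ln(C₀/C)/k = ln(5.22/0.624)/0.73 = 2.124/0.73 = 2.91 d.

2.91 d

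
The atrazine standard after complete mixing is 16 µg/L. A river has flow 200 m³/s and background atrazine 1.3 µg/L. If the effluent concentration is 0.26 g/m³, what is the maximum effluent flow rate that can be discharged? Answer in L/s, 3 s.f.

1.3 µg/L = 0.0013 mg/L.
16 µg/L = 0.016 mg/L.
Mass balance at complete mixing: C_std·(Q_w + Q_r) = Q_w·C_e + Q_r·C_b.
Rearranging, Q_w = Q_r·(C_std − C_b)/(C_e − C_std) = 200·(0.016 − 0.0013) / (0.26 − 0.016) = 12.05 m³/s.
= 1.205e+04 L/s.

12000 L/s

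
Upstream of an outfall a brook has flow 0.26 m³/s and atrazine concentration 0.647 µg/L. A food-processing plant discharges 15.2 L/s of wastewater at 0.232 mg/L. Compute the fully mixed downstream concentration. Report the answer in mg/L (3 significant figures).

15.2 L/s = 0.0152 m³/s.
0.647 µg/L = 0.000647 mg/L.
By mass balance at complete mixing, C = (0.0152·0.232 + 0.26·0.000647) / (0.0152 + 0.26) = 0.003695/0.2752 = 0.01343 mg/L.

0.0134 mg/L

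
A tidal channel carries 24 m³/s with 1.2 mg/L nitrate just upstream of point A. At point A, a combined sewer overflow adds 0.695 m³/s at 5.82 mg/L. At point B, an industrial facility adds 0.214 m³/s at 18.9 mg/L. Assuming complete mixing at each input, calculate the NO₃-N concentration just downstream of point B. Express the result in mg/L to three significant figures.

After input A: C = (24·1.2 + 0.695·5.82) / 24.7 = 1.33 mg/L.
After input B: C = (24.7·1.33 + 0.214·18.9) / 24.91 = 1.481 mg/L.

1.48 mg/L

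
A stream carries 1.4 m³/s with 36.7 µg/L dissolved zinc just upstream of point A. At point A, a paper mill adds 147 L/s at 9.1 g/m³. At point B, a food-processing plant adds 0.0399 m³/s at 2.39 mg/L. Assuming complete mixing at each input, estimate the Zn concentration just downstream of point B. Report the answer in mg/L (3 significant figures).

0.935 mg/L

36.7 µg/L = 0.0367 mg/L.
147 L/s = 0.147 m³/s.
After input A: C = (1.4·0.0367 + 0.147·9.1) / 1.547 = 0.8979 mg/L.
After input B: C = (1.547·0.8979 + 0.0399·2.39) / 1.587 = 0.9354 mg/L.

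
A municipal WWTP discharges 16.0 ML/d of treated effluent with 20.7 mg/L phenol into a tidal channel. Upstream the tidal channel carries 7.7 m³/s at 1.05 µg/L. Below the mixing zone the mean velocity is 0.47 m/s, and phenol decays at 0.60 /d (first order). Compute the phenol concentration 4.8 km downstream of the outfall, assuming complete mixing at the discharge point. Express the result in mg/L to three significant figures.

16.0 ML/d = 0.1852 m³/s.
1.05 µg/L = 0.00105 mg/L.
After complete mixing, C₀ = (0.1852·20.7 + 7.7·0.00105) / 7.885 = 0.4872 mg/L.
Travel time t = 4800 m / 0.47 m/s = 1.021e+04 s = 0.1182 d.
C = 0.4872·exp(−0.60·0.1182) = 0.4872·0.9315 = 0.4538 mg/L.

0.454 mg/L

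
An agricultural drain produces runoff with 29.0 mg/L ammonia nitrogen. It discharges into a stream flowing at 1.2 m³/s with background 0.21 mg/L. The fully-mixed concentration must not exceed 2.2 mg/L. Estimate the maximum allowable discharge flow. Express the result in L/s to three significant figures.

89.1 L/s

Mass balance at complete mixing: C_std·(Q_w + Q_r) = Q_w·C_e + Q_r·C_b.
Rearranging, Q_w = Q_r·(C_std − C_b)/(C_e − C_std) = 1.2·(2.2 − 0.21) / (29 − 2.2) = 0.0891 m³/s.
= 89.1 L/s.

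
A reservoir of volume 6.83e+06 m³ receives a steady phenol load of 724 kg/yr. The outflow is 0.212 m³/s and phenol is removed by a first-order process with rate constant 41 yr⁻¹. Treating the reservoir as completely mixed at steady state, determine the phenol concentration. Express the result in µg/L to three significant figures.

Outflow Q = 0.212 m³/s × 3.156e+07 s/yr = 6.69e+06 m³/yr.
Steady-state CSTR mass balance: W = Q·C + k·V·C, so C = W/(Q + kV).
Q + kV = 6.69e+06 + 41·6.83e+06 = 2.867e+08 m³/yr.
C = 724/2.867e+08 = 2.525e-06 kg/m³ = 0.002525 mg/L = 2.525 µg/L.

2.53 µg/L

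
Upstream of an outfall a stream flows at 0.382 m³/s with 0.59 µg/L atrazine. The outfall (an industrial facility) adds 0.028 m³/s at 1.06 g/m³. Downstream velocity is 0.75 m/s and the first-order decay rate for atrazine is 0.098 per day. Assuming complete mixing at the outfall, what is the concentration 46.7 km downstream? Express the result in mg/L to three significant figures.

0.59 µg/L = 0.00059 mg/L.
After complete mixing, C₀ = (0.028·1.06 + 0.382·0.00059) / 0.41 = 0.07294 mg/L.
Travel time t = 4.67e+04 m / 0.75 m/s = 6.227e+04 s = 0.7207 d.
C = 0.07294·exp(−0.098·0.7207) = 0.07294·0.9318 = 0.06797 mg/L.

0.0680 mg/L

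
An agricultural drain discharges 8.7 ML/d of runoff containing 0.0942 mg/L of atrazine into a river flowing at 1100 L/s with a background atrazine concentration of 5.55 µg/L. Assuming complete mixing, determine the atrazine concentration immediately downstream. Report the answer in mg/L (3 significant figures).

0.0130 mg/L

8.7 ML/d = 0.1007 m³/s.
1100 L/s = 1.1 m³/s.
5.55 µg/L = 0.00555 mg/L.
Conservation of mass across the mixing zone: C = (0.1007·0.0942 + 1.1·0.00555) / (0.1007 + 1.1) = 0.01559/1.201 = 0.01298 mg/L.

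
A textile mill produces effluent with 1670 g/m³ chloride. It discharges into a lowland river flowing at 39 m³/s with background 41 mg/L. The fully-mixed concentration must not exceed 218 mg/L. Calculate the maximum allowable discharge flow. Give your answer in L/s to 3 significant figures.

4750 L/s

Mass balance at complete mixing: C_std·(Q_w + Q_r) = Q_w·C_e + Q_r·C_b.
Rearranging, Q_w = Q_r·(C_std − C_b)/(C_e − C_std) = 39·(218 − 41) / (1670 − 218) = 4.754 m³/s.
= 4754 L/s.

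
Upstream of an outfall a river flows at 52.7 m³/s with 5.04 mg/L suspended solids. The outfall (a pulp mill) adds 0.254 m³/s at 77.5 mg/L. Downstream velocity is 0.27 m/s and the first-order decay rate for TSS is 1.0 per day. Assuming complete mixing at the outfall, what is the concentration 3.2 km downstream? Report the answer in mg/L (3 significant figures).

4.70 mg/L

After complete mixing, C₀ = (0.254·77.5 + 52.7·5.04) / 52.95 = 5.388 mg/L.
Travel time t = 3200 m / 0.27 m/s = 1.185e+04 s = 0.1372 d.
C = 5.388·exp(−1.0·0.1372) = 5.388·0.8718 = 4.697 mg/L.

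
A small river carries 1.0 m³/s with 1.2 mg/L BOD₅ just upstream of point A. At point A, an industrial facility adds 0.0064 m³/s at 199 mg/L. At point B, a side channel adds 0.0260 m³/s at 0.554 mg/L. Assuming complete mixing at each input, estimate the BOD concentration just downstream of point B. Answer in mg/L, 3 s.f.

After input A: C = (1·1.2 + 0.0064·199) / 1.006 = 2.458 mg/L.
After input B: C = (1.006·2.458 + 0.026·0.554) / 1.032 = 2.41 mg/L.

2.41 mg/L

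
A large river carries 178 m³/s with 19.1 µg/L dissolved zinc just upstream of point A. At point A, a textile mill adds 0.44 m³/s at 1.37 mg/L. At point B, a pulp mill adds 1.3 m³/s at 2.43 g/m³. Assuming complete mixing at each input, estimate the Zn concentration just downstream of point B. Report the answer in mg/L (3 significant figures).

0.0398 mg/L

19.1 µg/L = 0.0191 mg/L.
After input A: C = (178·0.0191 + 0.44·1.37) / 178.4 = 0.02243 mg/L.
After input B: C = (178.4·0.02243 + 1.3·2.43) / 179.7 = 0.03984 mg/L.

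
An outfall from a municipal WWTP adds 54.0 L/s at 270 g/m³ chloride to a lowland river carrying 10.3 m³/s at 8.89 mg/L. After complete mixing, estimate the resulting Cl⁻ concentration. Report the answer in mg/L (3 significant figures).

54.0 L/s = 0.054 m³/s.
Flow-weighted mixing gives C = (0.054·270 + 10.3·8.89) / (0.054 + 10.3) = 106.1/10.35 = 10.25 mg/L.

10.3 mg/L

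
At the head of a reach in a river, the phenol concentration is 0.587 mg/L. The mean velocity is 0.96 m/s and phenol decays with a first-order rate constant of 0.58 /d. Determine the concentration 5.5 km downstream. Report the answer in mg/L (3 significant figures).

0.565 mg/L

Travel time t = 5.5 km / 0.96 m/s = 5500/0.96 = 5729 s = 0.06631 d.
First-order decay: C = 0.587·exp(−0.58·0.06631) = 0.587·0.9623 = 0.5649 mg/L.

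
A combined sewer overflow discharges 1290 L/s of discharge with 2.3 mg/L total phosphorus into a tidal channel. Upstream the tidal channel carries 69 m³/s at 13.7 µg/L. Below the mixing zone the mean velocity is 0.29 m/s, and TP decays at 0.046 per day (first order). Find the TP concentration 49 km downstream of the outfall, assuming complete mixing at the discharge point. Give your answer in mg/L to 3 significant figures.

0.0509 mg/L

1290 L/s = 1.29 m³/s.
13.7 µg/L = 0.0137 mg/L.
After complete mixing, C₀ = (1.29·2.3 + 69·0.0137) / 70.29 = 0.05566 mg/L.
Travel time t = 4.9e+04 m / 0.29 m/s = 1.69e+05 s = 1.956 d.
C = 0.05566·exp(−0.046·1.956) = 0.05566·0.914 = 0.05087 mg/L.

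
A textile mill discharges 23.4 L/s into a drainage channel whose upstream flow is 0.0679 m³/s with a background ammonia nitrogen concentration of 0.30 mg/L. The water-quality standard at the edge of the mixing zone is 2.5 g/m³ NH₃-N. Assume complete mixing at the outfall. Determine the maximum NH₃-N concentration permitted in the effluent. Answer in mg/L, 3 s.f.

23.4 L/s = 0.0234 m³/s.
Mass balance: 2.5·0.0913 = 0.0234·Cₑ + 0.0679·0.3.
Cₑ = (0.2283 − 0.02037) / 0.0234 = 8.884 mg/L.

8.88 mg/L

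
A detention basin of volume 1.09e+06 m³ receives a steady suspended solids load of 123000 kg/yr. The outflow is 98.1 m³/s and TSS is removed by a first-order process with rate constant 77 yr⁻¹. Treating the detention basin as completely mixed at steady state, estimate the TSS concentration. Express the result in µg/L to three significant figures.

Outflow Q = 98.1 m³/s × 3.156e+07 s/yr = 3.096e+09 m³/yr.
Steady-state CSTR mass balance: W = Q·C + k·V·C, so C = W/(Q + kV).
Q + kV = 3.096e+09 + 77·1.09e+06 = 3.18e+09 m³/yr.
C = 123000/3.18e+09 = 3.868e-05 kg/m³ = 0.03868 mg/L = 38.68 µg/L.

38.7 µg/L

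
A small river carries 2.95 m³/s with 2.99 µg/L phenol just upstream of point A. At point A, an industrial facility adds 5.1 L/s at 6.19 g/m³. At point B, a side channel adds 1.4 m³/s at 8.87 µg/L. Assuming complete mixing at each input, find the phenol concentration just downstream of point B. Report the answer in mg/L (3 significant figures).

0.0121 mg/L

2.99 µg/L = 0.00299 mg/L.
5.1 L/s = 0.0051 m³/s.
After input A: C = (2.95·0.00299 + 0.0051·6.19) / 2.955 = 0.01367 mg/L.
8.87 µg/L = 0.00887 mg/L.
After input B: C = (2.955·0.01367 + 1.4·0.00887) / 4.355 = 0.01213 mg/L.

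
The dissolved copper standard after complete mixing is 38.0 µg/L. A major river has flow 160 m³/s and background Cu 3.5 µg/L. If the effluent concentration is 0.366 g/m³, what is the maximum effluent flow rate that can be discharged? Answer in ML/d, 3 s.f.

1450 ML/d

3.5 µg/L = 0.0035 mg/L.
38.0 µg/L = 0.038 mg/L.
Mass balance at complete mixing: C_std·(Q_w + Q_r) = Q_w·C_e + Q_r·C_b.
Rearranging, Q_w = Q_r·(C_std − C_b)/(C_e − C_std) = 160·(0.038 − 0.0035) / (0.366 − 0.038) = 16.83 m³/s.
= 1454 ML/d.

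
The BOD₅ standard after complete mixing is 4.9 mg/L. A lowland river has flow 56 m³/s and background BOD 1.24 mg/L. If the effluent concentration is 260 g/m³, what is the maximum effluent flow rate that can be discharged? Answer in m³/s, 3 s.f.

0.803 m³/s

Mass balance at complete mixing: C_std·(Q_w + Q_r) = Q_w·C_e + Q_r·C_b.
Rearranging, Q_w = Q_r·(C_std − C_b)/(C_e − C_std) = 56·(4.9 − 1.24) / (260 − 4.9) = 0.8034 m³/s.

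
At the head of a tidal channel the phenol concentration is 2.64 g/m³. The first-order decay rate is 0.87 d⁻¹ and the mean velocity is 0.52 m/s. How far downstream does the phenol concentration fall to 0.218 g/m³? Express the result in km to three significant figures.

129 km

From C = C₀·e^(−kt), t = ln(C₀/C)/k = ln(2.64/0.218)/0.87 = 2.494/0.87 = 2.867 d.
Distance = v·t = 0.52 m/s × 2.477e+05 s = 1.288e+05 m = 128.8 km.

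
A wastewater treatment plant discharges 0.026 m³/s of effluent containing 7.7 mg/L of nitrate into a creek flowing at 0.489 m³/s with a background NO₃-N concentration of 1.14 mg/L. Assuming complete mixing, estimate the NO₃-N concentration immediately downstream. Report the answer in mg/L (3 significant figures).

By mass balance at complete mixing, C = (0.026·7.7 + 0.489·1.14) / (0.026 + 0.489) = 0.7577/0.515 = 1.471 mg/L.

1.47 mg/L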